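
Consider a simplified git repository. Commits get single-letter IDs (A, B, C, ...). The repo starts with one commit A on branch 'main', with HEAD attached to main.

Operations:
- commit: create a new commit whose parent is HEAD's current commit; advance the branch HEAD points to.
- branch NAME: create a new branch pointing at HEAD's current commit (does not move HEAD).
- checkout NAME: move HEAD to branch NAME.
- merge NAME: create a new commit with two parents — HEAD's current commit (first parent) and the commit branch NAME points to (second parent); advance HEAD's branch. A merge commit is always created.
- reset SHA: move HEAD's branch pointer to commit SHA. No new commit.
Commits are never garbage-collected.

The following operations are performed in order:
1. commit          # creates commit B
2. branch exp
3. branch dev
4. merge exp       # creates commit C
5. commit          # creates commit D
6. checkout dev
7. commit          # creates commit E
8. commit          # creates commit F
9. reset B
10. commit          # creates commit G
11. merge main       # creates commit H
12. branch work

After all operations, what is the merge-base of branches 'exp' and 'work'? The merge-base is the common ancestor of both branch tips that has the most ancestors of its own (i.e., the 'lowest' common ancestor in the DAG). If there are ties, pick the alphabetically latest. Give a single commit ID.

Answer: B

Derivation:
After op 1 (commit): HEAD=main@B [main=B]
After op 2 (branch): HEAD=main@B [exp=B main=B]
After op 3 (branch): HEAD=main@B [dev=B exp=B main=B]
After op 4 (merge): HEAD=main@C [dev=B exp=B main=C]
After op 5 (commit): HEAD=main@D [dev=B exp=B main=D]
After op 6 (checkout): HEAD=dev@B [dev=B exp=B main=D]
After op 7 (commit): HEAD=dev@E [dev=E exp=B main=D]
After op 8 (commit): HEAD=dev@F [dev=F exp=B main=D]
After op 9 (reset): HEAD=dev@B [dev=B exp=B main=D]
After op 10 (commit): HEAD=dev@G [dev=G exp=B main=D]
After op 11 (merge): HEAD=dev@H [dev=H exp=B main=D]
After op 12 (branch): HEAD=dev@H [dev=H exp=B main=D work=H]
ancestors(exp=B): ['A', 'B']
ancestors(work=H): ['A', 'B', 'C', 'D', 'G', 'H']
common: ['A', 'B']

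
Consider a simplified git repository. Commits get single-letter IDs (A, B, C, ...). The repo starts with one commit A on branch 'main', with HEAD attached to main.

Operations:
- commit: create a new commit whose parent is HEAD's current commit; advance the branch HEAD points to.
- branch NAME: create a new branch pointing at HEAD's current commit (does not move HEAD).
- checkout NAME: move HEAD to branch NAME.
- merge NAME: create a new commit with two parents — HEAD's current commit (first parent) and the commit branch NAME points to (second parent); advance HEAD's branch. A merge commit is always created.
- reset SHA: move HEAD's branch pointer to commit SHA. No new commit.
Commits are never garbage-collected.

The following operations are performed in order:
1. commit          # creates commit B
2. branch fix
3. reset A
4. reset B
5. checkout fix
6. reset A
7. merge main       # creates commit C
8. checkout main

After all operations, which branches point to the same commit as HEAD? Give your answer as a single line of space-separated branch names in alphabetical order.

After op 1 (commit): HEAD=main@B [main=B]
After op 2 (branch): HEAD=main@B [fix=B main=B]
After op 3 (reset): HEAD=main@A [fix=B main=A]
After op 4 (reset): HEAD=main@B [fix=B main=B]
After op 5 (checkout): HEAD=fix@B [fix=B main=B]
After op 6 (reset): HEAD=fix@A [fix=A main=B]
After op 7 (merge): HEAD=fix@C [fix=C main=B]
After op 8 (checkout): HEAD=main@B [fix=C main=B]

Answer: main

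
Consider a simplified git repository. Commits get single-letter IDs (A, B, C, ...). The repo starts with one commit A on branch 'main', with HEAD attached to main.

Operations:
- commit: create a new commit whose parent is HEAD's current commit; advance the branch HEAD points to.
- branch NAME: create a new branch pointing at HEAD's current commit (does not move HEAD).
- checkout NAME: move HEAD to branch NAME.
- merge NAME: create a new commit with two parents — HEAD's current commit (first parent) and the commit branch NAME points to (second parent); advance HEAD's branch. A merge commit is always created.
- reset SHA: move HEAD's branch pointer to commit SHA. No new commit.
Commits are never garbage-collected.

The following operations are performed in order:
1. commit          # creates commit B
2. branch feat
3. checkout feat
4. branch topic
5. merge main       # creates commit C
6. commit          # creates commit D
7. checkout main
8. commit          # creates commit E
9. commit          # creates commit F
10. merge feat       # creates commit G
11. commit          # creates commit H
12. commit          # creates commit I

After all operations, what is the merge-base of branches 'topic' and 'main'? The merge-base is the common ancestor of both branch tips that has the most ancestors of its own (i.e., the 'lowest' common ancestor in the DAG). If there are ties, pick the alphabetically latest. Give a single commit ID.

Answer: B

Derivation:
After op 1 (commit): HEAD=main@B [main=B]
After op 2 (branch): HEAD=main@B [feat=B main=B]
After op 3 (checkout): HEAD=feat@B [feat=B main=B]
After op 4 (branch): HEAD=feat@B [feat=B main=B topic=B]
After op 5 (merge): HEAD=feat@C [feat=C main=B topic=B]
After op 6 (commit): HEAD=feat@D [feat=D main=B topic=B]
After op 7 (checkout): HEAD=main@B [feat=D main=B topic=B]
After op 8 (commit): HEAD=main@E [feat=D main=E topic=B]
After op 9 (commit): HEAD=main@F [feat=D main=F topic=B]
After op 10 (merge): HEAD=main@G [feat=D main=G topic=B]
After op 11 (commit): HEAD=main@H [feat=D main=H topic=B]
After op 12 (commit): HEAD=main@I [feat=D main=I topic=B]
ancestors(topic=B): ['A', 'B']
ancestors(main=I): ['A', 'B', 'C', 'D', 'E', 'F', 'G', 'H', 'I']
common: ['A', 'B']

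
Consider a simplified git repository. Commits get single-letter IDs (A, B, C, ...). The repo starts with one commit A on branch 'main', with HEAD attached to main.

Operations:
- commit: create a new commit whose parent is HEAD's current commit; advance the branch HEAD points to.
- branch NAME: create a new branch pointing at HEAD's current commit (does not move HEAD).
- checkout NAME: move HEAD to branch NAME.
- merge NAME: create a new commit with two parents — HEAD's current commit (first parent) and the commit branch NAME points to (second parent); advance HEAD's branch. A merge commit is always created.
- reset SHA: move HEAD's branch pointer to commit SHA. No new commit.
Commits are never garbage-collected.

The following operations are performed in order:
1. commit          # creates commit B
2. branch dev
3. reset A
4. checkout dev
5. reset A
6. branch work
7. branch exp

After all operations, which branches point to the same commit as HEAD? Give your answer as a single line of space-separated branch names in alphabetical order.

Answer: dev exp main work

Derivation:
After op 1 (commit): HEAD=main@B [main=B]
After op 2 (branch): HEAD=main@B [dev=B main=B]
After op 3 (reset): HEAD=main@A [dev=B main=A]
After op 4 (checkout): HEAD=dev@B [dev=B main=A]
After op 5 (reset): HEAD=dev@A [dev=A main=A]
After op 6 (branch): HEAD=dev@A [dev=A main=A work=A]
After op 7 (branch): HEAD=dev@A [dev=A exp=A main=A work=A]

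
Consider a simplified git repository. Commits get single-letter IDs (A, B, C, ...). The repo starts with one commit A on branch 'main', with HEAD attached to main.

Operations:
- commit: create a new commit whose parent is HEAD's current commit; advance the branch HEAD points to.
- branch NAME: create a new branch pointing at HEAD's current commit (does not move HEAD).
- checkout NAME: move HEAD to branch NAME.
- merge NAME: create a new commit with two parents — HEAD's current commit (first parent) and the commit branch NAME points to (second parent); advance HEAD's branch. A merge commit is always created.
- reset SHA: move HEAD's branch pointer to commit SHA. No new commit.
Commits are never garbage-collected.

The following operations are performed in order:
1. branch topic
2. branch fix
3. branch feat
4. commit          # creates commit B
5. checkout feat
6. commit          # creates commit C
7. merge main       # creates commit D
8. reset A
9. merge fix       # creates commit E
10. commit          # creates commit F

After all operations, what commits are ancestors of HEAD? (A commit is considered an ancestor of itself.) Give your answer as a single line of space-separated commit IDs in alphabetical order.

Answer: A E F

Derivation:
After op 1 (branch): HEAD=main@A [main=A topic=A]
After op 2 (branch): HEAD=main@A [fix=A main=A topic=A]
After op 3 (branch): HEAD=main@A [feat=A fix=A main=A topic=A]
After op 4 (commit): HEAD=main@B [feat=A fix=A main=B topic=A]
After op 5 (checkout): HEAD=feat@A [feat=A fix=A main=B topic=A]
After op 6 (commit): HEAD=feat@C [feat=C fix=A main=B topic=A]
After op 7 (merge): HEAD=feat@D [feat=D fix=A main=B topic=A]
After op 8 (reset): HEAD=feat@A [feat=A fix=A main=B topic=A]
After op 9 (merge): HEAD=feat@E [feat=E fix=A main=B topic=A]
After op 10 (commit): HEAD=feat@F [feat=F fix=A main=B topic=A]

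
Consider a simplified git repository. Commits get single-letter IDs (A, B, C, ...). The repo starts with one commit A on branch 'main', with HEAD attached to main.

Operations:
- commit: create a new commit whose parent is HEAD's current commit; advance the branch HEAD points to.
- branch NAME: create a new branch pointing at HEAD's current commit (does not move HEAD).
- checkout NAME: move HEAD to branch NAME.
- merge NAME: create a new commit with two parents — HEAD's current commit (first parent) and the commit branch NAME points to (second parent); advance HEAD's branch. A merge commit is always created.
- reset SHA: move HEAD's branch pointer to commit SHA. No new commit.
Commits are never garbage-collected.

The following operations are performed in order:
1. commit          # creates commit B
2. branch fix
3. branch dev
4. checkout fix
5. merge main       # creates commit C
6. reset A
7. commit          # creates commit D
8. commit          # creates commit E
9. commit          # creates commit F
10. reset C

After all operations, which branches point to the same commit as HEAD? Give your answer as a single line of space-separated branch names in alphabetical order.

After op 1 (commit): HEAD=main@B [main=B]
After op 2 (branch): HEAD=main@B [fix=B main=B]
After op 3 (branch): HEAD=main@B [dev=B fix=B main=B]
After op 4 (checkout): HEAD=fix@B [dev=B fix=B main=B]
After op 5 (merge): HEAD=fix@C [dev=B fix=C main=B]
After op 6 (reset): HEAD=fix@A [dev=B fix=A main=B]
After op 7 (commit): HEAD=fix@D [dev=B fix=D main=B]
After op 8 (commit): HEAD=fix@E [dev=B fix=E main=B]
After op 9 (commit): HEAD=fix@F [dev=B fix=F main=B]
After op 10 (reset): HEAD=fix@C [dev=B fix=C main=B]

Answer: fix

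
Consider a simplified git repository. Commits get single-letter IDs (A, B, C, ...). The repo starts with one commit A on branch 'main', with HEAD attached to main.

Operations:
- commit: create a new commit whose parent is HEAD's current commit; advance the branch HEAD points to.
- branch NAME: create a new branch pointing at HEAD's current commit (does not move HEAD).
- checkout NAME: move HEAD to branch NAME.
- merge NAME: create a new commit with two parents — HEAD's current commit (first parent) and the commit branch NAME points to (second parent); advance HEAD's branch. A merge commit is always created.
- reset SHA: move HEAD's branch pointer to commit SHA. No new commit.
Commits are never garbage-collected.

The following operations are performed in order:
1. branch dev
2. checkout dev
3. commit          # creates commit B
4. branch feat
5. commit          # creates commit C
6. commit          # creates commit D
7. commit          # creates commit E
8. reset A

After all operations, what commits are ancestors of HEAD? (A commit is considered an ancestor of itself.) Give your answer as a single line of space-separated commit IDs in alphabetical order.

Answer: A

Derivation:
After op 1 (branch): HEAD=main@A [dev=A main=A]
After op 2 (checkout): HEAD=dev@A [dev=A main=A]
After op 3 (commit): HEAD=dev@B [dev=B main=A]
After op 4 (branch): HEAD=dev@B [dev=B feat=B main=A]
After op 5 (commit): HEAD=dev@C [dev=C feat=B main=A]
After op 6 (commit): HEAD=dev@D [dev=D feat=B main=A]
After op 7 (commit): HEAD=dev@E [dev=E feat=B main=A]
After op 8 (reset): HEAD=dev@A [dev=A feat=B main=A]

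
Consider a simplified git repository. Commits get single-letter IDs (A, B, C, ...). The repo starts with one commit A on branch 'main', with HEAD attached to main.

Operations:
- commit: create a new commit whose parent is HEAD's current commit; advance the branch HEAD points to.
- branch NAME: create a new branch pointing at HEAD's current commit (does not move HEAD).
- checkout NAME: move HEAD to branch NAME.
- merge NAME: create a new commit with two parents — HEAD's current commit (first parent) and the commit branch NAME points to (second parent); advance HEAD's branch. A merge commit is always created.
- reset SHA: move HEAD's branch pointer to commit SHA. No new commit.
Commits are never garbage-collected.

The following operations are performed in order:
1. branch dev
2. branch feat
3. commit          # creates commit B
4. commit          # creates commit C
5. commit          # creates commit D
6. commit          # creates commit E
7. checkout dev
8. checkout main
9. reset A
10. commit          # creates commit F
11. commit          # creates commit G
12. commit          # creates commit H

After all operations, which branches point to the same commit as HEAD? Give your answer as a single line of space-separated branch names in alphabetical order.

After op 1 (branch): HEAD=main@A [dev=A main=A]
After op 2 (branch): HEAD=main@A [dev=A feat=A main=A]
After op 3 (commit): HEAD=main@B [dev=A feat=A main=B]
After op 4 (commit): HEAD=main@C [dev=A feat=A main=C]
After op 5 (commit): HEAD=main@D [dev=A feat=A main=D]
After op 6 (commit): HEAD=main@E [dev=A feat=A main=E]
After op 7 (checkout): HEAD=dev@A [dev=A feat=A main=E]
After op 8 (checkout): HEAD=main@E [dev=A feat=A main=E]
After op 9 (reset): HEAD=main@A [dev=A feat=A main=A]
After op 10 (commit): HEAD=main@F [dev=A feat=A main=F]
After op 11 (commit): HEAD=main@G [dev=A feat=A main=G]
After op 12 (commit): HEAD=main@H [dev=A feat=A main=H]

Answer: main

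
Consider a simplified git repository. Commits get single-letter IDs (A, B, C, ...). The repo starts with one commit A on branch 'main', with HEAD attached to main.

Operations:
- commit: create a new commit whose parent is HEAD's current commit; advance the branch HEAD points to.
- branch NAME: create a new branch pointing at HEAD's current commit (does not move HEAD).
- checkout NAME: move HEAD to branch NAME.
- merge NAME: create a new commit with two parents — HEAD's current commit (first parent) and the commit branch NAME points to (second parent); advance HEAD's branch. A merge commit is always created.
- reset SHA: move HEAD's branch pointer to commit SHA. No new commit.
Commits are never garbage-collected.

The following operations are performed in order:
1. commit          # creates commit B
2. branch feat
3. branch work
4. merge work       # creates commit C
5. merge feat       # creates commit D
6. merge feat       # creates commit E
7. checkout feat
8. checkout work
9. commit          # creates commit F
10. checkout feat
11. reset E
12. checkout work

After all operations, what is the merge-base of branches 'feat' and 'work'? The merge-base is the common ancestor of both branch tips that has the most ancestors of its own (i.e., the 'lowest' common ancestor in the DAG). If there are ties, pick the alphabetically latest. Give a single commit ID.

After op 1 (commit): HEAD=main@B [main=B]
After op 2 (branch): HEAD=main@B [feat=B main=B]
After op 3 (branch): HEAD=main@B [feat=B main=B work=B]
After op 4 (merge): HEAD=main@C [feat=B main=C work=B]
After op 5 (merge): HEAD=main@D [feat=B main=D work=B]
After op 6 (merge): HEAD=main@E [feat=B main=E work=B]
After op 7 (checkout): HEAD=feat@B [feat=B main=E work=B]
After op 8 (checkout): HEAD=work@B [feat=B main=E work=B]
After op 9 (commit): HEAD=work@F [feat=B main=E work=F]
After op 10 (checkout): HEAD=feat@B [feat=B main=E work=F]
After op 11 (reset): HEAD=feat@E [feat=E main=E work=F]
After op 12 (checkout): HEAD=work@F [feat=E main=E work=F]
ancestors(feat=E): ['A', 'B', 'C', 'D', 'E']
ancestors(work=F): ['A', 'B', 'F']
common: ['A', 'B']

Answer: B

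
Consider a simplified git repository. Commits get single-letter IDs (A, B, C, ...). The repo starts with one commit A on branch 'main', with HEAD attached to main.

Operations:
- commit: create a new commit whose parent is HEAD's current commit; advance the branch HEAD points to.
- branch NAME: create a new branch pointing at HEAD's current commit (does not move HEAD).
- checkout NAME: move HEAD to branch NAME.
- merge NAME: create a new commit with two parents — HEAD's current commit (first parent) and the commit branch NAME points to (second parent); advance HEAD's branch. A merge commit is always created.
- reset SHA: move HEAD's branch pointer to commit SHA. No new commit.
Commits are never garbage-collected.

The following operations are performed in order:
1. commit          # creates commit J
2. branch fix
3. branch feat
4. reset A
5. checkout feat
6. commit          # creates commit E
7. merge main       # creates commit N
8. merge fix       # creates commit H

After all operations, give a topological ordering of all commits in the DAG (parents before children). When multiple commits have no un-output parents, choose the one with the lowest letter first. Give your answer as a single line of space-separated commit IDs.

Answer: A J E N H

Derivation:
After op 1 (commit): HEAD=main@J [main=J]
After op 2 (branch): HEAD=main@J [fix=J main=J]
After op 3 (branch): HEAD=main@J [feat=J fix=J main=J]
After op 4 (reset): HEAD=main@A [feat=J fix=J main=A]
After op 5 (checkout): HEAD=feat@J [feat=J fix=J main=A]
After op 6 (commit): HEAD=feat@E [feat=E fix=J main=A]
After op 7 (merge): HEAD=feat@N [feat=N fix=J main=A]
After op 8 (merge): HEAD=feat@H [feat=H fix=J main=A]
commit A: parents=[]
commit E: parents=['J']
commit H: parents=['N', 'J']
commit J: parents=['A']
commit N: parents=['E', 'A']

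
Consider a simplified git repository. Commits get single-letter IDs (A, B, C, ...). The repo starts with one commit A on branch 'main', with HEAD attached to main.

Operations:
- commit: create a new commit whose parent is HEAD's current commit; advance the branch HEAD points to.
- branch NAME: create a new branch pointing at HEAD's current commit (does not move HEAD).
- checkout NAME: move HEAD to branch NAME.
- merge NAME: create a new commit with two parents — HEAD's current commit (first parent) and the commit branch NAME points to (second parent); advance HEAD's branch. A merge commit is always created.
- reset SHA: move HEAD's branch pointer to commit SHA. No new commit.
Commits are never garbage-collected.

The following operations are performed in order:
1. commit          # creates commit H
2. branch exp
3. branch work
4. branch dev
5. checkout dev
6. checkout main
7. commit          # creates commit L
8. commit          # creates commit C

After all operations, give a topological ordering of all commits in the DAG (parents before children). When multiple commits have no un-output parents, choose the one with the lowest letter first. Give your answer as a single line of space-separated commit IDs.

After op 1 (commit): HEAD=main@H [main=H]
After op 2 (branch): HEAD=main@H [exp=H main=H]
After op 3 (branch): HEAD=main@H [exp=H main=H work=H]
After op 4 (branch): HEAD=main@H [dev=H exp=H main=H work=H]
After op 5 (checkout): HEAD=dev@H [dev=H exp=H main=H work=H]
After op 6 (checkout): HEAD=main@H [dev=H exp=H main=H work=H]
After op 7 (commit): HEAD=main@L [dev=H exp=H main=L work=H]
After op 8 (commit): HEAD=main@C [dev=H exp=H main=C work=H]
commit A: parents=[]
commit C: parents=['L']
commit H: parents=['A']
commit L: parents=['H']

Answer: A H L C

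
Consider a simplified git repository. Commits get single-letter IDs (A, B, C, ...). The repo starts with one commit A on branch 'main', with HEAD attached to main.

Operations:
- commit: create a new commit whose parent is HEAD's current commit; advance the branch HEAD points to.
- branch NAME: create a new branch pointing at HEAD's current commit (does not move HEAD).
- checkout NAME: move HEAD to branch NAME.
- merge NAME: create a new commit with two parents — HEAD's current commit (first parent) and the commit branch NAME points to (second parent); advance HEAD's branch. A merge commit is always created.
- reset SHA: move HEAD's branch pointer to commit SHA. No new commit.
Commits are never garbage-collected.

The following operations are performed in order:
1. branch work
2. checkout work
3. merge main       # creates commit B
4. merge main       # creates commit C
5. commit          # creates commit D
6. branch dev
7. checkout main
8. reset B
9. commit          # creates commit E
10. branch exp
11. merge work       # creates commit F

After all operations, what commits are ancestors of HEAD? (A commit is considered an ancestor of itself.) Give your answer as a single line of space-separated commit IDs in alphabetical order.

Answer: A B C D E F

Derivation:
After op 1 (branch): HEAD=main@A [main=A work=A]
After op 2 (checkout): HEAD=work@A [main=A work=A]
After op 3 (merge): HEAD=work@B [main=A work=B]
After op 4 (merge): HEAD=work@C [main=A work=C]
After op 5 (commit): HEAD=work@D [main=A work=D]
After op 6 (branch): HEAD=work@D [dev=D main=A work=D]
After op 7 (checkout): HEAD=main@A [dev=D main=A work=D]
After op 8 (reset): HEAD=main@B [dev=D main=B work=D]
After op 9 (commit): HEAD=main@E [dev=D main=E work=D]
After op 10 (branch): HEAD=main@E [dev=D exp=E main=E work=D]
After op 11 (merge): HEAD=main@F [dev=D exp=E main=F work=D]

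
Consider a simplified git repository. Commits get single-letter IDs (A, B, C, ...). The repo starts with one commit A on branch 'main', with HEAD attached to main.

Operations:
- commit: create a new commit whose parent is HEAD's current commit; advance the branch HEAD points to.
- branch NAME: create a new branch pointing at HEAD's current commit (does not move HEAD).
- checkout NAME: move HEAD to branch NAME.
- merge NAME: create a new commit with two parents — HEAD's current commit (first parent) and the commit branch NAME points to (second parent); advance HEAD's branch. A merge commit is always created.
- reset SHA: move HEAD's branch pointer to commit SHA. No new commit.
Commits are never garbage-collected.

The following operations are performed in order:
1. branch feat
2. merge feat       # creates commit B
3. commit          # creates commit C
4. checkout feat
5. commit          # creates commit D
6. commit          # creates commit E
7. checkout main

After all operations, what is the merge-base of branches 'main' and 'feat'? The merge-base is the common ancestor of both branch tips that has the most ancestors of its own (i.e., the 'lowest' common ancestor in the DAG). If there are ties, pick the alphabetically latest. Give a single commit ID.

After op 1 (branch): HEAD=main@A [feat=A main=A]
After op 2 (merge): HEAD=main@B [feat=A main=B]
After op 3 (commit): HEAD=main@C [feat=A main=C]
After op 4 (checkout): HEAD=feat@A [feat=A main=C]
After op 5 (commit): HEAD=feat@D [feat=D main=C]
After op 6 (commit): HEAD=feat@E [feat=E main=C]
After op 7 (checkout): HEAD=main@C [feat=E main=C]
ancestors(main=C): ['A', 'B', 'C']
ancestors(feat=E): ['A', 'D', 'E']
common: ['A']

Answer: A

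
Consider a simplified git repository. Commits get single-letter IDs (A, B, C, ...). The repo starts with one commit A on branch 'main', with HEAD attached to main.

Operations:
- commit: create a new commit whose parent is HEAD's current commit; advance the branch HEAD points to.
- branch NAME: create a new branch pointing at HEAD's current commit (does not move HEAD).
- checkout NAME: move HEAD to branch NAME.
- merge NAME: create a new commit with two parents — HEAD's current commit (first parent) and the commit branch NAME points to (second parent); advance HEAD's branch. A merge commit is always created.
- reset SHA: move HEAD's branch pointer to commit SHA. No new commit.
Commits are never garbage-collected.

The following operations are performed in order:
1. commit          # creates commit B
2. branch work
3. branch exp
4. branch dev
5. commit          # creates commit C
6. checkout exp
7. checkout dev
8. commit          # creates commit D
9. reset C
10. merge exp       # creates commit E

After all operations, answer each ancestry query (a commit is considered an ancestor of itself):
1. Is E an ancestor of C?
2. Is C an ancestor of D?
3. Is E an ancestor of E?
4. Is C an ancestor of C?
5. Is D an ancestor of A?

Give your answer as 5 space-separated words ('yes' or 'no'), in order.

After op 1 (commit): HEAD=main@B [main=B]
After op 2 (branch): HEAD=main@B [main=B work=B]
After op 3 (branch): HEAD=main@B [exp=B main=B work=B]
After op 4 (branch): HEAD=main@B [dev=B exp=B main=B work=B]
After op 5 (commit): HEAD=main@C [dev=B exp=B main=C work=B]
After op 6 (checkout): HEAD=exp@B [dev=B exp=B main=C work=B]
After op 7 (checkout): HEAD=dev@B [dev=B exp=B main=C work=B]
After op 8 (commit): HEAD=dev@D [dev=D exp=B main=C work=B]
After op 9 (reset): HEAD=dev@C [dev=C exp=B main=C work=B]
After op 10 (merge): HEAD=dev@E [dev=E exp=B main=C work=B]
ancestors(C) = {A,B,C}; E in? no
ancestors(D) = {A,B,D}; C in? no
ancestors(E) = {A,B,C,E}; E in? yes
ancestors(C) = {A,B,C}; C in? yes
ancestors(A) = {A}; D in? no

Answer: no no yes yes no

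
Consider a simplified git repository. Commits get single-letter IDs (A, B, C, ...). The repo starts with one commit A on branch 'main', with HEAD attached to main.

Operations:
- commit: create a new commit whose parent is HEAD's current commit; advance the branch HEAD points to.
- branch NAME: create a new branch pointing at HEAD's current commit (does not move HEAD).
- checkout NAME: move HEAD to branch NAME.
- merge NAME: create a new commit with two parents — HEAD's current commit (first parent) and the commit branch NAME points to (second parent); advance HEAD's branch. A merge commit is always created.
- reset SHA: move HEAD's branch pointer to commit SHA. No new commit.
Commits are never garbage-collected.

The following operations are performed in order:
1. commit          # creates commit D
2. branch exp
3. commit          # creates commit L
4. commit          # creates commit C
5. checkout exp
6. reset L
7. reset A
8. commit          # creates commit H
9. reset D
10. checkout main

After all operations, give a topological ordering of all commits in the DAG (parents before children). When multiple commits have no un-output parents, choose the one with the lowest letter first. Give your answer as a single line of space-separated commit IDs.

Answer: A D H L C

Derivation:
After op 1 (commit): HEAD=main@D [main=D]
After op 2 (branch): HEAD=main@D [exp=D main=D]
After op 3 (commit): HEAD=main@L [exp=D main=L]
After op 4 (commit): HEAD=main@C [exp=D main=C]
After op 5 (checkout): HEAD=exp@D [exp=D main=C]
After op 6 (reset): HEAD=exp@L [exp=L main=C]
After op 7 (reset): HEAD=exp@A [exp=A main=C]
After op 8 (commit): HEAD=exp@H [exp=H main=C]
After op 9 (reset): HEAD=exp@D [exp=D main=C]
After op 10 (checkout): HEAD=main@C [exp=D main=C]
commit A: parents=[]
commit C: parents=['L']
commit D: parents=['A']
commit H: parents=['A']
commit L: parents=['D']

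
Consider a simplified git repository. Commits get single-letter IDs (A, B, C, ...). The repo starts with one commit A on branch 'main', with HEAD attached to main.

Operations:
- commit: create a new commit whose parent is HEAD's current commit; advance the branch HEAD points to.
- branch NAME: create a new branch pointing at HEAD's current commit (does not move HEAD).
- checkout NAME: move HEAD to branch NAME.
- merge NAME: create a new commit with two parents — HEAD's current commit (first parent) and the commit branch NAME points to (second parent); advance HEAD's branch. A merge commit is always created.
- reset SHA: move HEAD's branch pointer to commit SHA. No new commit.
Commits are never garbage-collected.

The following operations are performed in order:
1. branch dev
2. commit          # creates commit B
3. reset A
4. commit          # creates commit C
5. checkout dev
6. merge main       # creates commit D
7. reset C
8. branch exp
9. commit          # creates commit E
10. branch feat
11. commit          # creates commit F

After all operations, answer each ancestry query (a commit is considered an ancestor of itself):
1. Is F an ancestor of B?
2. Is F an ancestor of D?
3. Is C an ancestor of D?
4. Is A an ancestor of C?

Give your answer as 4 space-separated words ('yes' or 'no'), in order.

After op 1 (branch): HEAD=main@A [dev=A main=A]
After op 2 (commit): HEAD=main@B [dev=A main=B]
After op 3 (reset): HEAD=main@A [dev=A main=A]
After op 4 (commit): HEAD=main@C [dev=A main=C]
After op 5 (checkout): HEAD=dev@A [dev=A main=C]
After op 6 (merge): HEAD=dev@D [dev=D main=C]
After op 7 (reset): HEAD=dev@C [dev=C main=C]
After op 8 (branch): HEAD=dev@C [dev=C exp=C main=C]
After op 9 (commit): HEAD=dev@E [dev=E exp=C main=C]
After op 10 (branch): HEAD=dev@E [dev=E exp=C feat=E main=C]
After op 11 (commit): HEAD=dev@F [dev=F exp=C feat=E main=C]
ancestors(B) = {A,B}; F in? no
ancestors(D) = {A,C,D}; F in? no
ancestors(D) = {A,C,D}; C in? yes
ancestors(C) = {A,C}; A in? yes

Answer: no no yes yes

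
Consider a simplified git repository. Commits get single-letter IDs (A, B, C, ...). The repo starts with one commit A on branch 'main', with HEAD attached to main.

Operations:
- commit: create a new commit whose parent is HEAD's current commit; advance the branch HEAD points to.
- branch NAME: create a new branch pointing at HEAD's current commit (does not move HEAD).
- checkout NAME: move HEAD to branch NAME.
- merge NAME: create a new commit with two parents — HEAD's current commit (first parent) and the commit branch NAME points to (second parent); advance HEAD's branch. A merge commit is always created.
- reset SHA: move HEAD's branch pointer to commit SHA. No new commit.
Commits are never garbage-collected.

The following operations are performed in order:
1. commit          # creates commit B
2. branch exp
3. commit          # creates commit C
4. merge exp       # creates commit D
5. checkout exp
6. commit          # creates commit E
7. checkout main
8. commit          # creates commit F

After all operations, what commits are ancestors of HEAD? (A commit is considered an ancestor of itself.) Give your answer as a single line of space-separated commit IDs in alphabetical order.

Answer: A B C D F

Derivation:
After op 1 (commit): HEAD=main@B [main=B]
After op 2 (branch): HEAD=main@B [exp=B main=B]
After op 3 (commit): HEAD=main@C [exp=B main=C]
After op 4 (merge): HEAD=main@D [exp=B main=D]
After op 5 (checkout): HEAD=exp@B [exp=B main=D]
After op 6 (commit): HEAD=exp@E [exp=E main=D]
After op 7 (checkout): HEAD=main@D [exp=E main=D]
After op 8 (commit): HEAD=main@F [exp=E main=F]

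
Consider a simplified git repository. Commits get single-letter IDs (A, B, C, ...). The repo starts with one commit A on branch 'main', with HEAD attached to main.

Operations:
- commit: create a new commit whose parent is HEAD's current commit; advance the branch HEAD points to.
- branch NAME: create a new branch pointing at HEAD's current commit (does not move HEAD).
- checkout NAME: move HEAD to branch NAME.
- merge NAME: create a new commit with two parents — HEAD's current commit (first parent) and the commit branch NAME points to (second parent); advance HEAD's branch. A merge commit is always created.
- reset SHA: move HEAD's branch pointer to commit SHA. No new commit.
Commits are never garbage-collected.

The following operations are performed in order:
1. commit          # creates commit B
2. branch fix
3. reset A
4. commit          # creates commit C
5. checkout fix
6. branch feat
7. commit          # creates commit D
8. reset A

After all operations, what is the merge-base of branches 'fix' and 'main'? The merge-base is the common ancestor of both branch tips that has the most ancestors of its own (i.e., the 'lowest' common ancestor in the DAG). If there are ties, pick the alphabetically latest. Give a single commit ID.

After op 1 (commit): HEAD=main@B [main=B]
After op 2 (branch): HEAD=main@B [fix=B main=B]
After op 3 (reset): HEAD=main@A [fix=B main=A]
After op 4 (commit): HEAD=main@C [fix=B main=C]
After op 5 (checkout): HEAD=fix@B [fix=B main=C]
After op 6 (branch): HEAD=fix@B [feat=B fix=B main=C]
After op 7 (commit): HEAD=fix@D [feat=B fix=D main=C]
After op 8 (reset): HEAD=fix@A [feat=B fix=A main=C]
ancestors(fix=A): ['A']
ancestors(main=C): ['A', 'C']
common: ['A']

Answer: A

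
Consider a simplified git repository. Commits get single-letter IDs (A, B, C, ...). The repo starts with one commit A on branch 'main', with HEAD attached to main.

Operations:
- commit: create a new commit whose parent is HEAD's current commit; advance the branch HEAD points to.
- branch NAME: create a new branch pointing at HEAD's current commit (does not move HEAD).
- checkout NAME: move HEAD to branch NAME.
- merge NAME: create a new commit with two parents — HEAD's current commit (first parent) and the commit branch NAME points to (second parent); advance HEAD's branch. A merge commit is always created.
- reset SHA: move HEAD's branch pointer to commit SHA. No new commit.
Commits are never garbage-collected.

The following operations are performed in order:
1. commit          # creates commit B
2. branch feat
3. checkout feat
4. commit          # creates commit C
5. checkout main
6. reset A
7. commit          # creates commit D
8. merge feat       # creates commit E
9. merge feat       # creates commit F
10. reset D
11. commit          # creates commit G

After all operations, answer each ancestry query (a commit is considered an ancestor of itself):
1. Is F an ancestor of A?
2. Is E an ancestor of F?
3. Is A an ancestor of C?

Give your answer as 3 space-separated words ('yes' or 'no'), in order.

Answer: no yes yes

Derivation:
After op 1 (commit): HEAD=main@B [main=B]
After op 2 (branch): HEAD=main@B [feat=B main=B]
After op 3 (checkout): HEAD=feat@B [feat=B main=B]
After op 4 (commit): HEAD=feat@C [feat=C main=B]
After op 5 (checkout): HEAD=main@B [feat=C main=B]
After op 6 (reset): HEAD=main@A [feat=C main=A]
After op 7 (commit): HEAD=main@D [feat=C main=D]
After op 8 (merge): HEAD=main@E [feat=C main=E]
After op 9 (merge): HEAD=main@F [feat=C main=F]
After op 10 (reset): HEAD=main@D [feat=C main=D]
After op 11 (commit): HEAD=main@G [feat=C main=G]
ancestors(A) = {A}; F in? no
ancestors(F) = {A,B,C,D,E,F}; E in? yes
ancestors(C) = {A,B,C}; A in? yes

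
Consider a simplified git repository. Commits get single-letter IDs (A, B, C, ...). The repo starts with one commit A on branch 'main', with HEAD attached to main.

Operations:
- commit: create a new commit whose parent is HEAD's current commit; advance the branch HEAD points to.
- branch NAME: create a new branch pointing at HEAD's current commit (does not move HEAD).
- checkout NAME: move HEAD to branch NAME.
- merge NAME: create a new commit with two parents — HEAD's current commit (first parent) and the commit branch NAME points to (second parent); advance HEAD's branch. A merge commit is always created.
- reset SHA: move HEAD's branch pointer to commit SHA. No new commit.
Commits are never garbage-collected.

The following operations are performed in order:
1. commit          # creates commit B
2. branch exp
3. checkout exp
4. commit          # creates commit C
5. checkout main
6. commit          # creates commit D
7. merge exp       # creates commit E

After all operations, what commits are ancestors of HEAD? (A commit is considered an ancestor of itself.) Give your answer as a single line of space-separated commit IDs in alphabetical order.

After op 1 (commit): HEAD=main@B [main=B]
After op 2 (branch): HEAD=main@B [exp=B main=B]
After op 3 (checkout): HEAD=exp@B [exp=B main=B]
After op 4 (commit): HEAD=exp@C [exp=C main=B]
After op 5 (checkout): HEAD=main@B [exp=C main=B]
After op 6 (commit): HEAD=main@D [exp=C main=D]
After op 7 (merge): HEAD=main@E [exp=C main=E]

Answer: A B C D E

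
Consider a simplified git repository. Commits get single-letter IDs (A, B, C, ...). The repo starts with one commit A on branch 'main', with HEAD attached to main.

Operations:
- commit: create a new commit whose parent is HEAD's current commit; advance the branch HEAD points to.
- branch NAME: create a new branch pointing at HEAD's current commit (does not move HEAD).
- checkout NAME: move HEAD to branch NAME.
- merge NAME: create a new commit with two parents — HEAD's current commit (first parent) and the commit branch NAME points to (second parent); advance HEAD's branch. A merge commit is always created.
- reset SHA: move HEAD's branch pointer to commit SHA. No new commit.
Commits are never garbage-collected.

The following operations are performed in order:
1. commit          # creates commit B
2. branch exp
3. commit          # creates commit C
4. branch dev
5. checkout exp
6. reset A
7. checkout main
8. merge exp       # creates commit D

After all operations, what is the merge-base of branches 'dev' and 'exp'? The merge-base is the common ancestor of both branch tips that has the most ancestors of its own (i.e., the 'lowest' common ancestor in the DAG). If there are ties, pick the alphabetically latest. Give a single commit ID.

After op 1 (commit): HEAD=main@B [main=B]
After op 2 (branch): HEAD=main@B [exp=B main=B]
After op 3 (commit): HEAD=main@C [exp=B main=C]
After op 4 (branch): HEAD=main@C [dev=C exp=B main=C]
After op 5 (checkout): HEAD=exp@B [dev=C exp=B main=C]
After op 6 (reset): HEAD=exp@A [dev=C exp=A main=C]
After op 7 (checkout): HEAD=main@C [dev=C exp=A main=C]
After op 8 (merge): HEAD=main@D [dev=C exp=A main=D]
ancestors(dev=C): ['A', 'B', 'C']
ancestors(exp=A): ['A']
common: ['A']

Answer: A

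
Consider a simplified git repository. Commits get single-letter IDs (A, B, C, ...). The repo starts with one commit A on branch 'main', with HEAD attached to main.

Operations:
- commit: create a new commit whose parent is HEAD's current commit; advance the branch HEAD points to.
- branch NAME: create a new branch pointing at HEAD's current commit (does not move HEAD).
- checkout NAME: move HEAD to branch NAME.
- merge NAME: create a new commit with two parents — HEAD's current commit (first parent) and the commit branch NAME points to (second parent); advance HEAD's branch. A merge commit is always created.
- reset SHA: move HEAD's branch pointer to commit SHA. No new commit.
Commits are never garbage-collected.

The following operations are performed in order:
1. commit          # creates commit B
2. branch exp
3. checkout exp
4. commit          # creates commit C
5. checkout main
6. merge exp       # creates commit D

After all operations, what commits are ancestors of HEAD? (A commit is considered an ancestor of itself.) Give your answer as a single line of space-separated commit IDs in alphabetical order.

Answer: A B C D

Derivation:
After op 1 (commit): HEAD=main@B [main=B]
After op 2 (branch): HEAD=main@B [exp=B main=B]
After op 3 (checkout): HEAD=exp@B [exp=B main=B]
After op 4 (commit): HEAD=exp@C [exp=C main=B]
After op 5 (checkout): HEAD=main@B [exp=C main=B]
After op 6 (merge): HEAD=main@D [exp=C main=D]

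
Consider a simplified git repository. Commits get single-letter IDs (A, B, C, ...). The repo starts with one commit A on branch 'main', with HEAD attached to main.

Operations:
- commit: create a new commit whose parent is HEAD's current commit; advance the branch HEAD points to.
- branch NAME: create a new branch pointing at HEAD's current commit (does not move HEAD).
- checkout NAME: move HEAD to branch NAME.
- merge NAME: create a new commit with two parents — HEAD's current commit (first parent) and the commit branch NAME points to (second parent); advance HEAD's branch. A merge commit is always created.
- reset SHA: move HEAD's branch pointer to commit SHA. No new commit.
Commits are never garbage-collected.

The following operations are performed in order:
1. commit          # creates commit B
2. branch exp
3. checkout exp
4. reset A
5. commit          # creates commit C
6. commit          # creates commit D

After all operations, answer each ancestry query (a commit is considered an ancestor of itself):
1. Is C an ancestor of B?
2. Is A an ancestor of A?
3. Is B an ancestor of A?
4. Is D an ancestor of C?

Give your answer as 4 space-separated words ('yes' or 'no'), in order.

Answer: no yes no no

Derivation:
After op 1 (commit): HEAD=main@B [main=B]
After op 2 (branch): HEAD=main@B [exp=B main=B]
After op 3 (checkout): HEAD=exp@B [exp=B main=B]
After op 4 (reset): HEAD=exp@A [exp=A main=B]
After op 5 (commit): HEAD=exp@C [exp=C main=B]
After op 6 (commit): HEAD=exp@D [exp=D main=B]
ancestors(B) = {A,B}; C in? no
ancestors(A) = {A}; A in? yes
ancestors(A) = {A}; B in? no
ancestors(C) = {A,C}; D in? no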